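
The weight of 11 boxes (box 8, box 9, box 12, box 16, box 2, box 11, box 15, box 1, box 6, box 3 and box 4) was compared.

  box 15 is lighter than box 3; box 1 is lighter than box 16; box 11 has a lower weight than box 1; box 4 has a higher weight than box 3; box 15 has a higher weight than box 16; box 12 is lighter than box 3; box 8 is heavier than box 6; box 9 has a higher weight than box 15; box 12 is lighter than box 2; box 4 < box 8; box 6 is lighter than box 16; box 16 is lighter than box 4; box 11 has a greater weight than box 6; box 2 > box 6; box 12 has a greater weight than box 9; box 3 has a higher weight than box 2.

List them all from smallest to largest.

box 6 < box 11 < box 1 < box 16 < box 15 < box 9 < box 12 < box 2 < box 3 < box 4 < box 8

Each adjacent pair is fixed by a given relation: box 6 < box 11; box 11 < box 1; box 1 < box 16; box 16 < box 15; box 15 < box 9; box 9 < box 12; box 12 < box 2; box 2 < box 3; box 3 < box 4; box 4 < box 8. Chaining them end to end gives the full order.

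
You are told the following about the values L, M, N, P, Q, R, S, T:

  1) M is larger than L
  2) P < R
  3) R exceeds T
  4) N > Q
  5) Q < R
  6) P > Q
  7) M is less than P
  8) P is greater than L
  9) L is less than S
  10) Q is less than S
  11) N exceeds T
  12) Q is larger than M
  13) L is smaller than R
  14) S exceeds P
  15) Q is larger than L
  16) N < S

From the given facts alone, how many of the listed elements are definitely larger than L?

6

The elements the relations force above L are M, Q, N, P, S, R — no chain reaches any other.
That is 6.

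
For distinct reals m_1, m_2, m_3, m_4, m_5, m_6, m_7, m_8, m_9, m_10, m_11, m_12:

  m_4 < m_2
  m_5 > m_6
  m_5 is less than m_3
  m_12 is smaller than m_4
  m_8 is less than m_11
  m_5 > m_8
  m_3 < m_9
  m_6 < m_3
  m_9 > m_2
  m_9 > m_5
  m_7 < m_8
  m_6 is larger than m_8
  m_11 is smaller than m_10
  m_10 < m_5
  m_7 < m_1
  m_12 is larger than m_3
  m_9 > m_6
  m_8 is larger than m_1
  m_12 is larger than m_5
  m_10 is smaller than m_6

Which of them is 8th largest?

m_10

The consecutive relations fix a unique order: m_7 < m_1 < m_8 < m_11 < m_10 < m_6 < m_5 < m_3 < m_12 < m_4 < m_2 < m_9.
The 8th largest is m_10.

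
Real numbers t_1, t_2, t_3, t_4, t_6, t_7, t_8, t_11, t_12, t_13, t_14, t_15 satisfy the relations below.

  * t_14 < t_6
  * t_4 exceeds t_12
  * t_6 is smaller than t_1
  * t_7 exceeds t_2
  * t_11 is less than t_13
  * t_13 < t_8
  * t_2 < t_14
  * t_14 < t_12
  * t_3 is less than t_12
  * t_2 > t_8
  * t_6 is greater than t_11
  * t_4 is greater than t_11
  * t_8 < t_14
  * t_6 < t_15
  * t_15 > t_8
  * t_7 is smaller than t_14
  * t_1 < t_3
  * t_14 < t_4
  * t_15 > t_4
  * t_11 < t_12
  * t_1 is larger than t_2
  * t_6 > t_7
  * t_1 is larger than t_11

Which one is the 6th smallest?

Chaining the given pairs: t_11 < t_13 < t_8 < t_2 < t_7 < t_14 < t_6 < t_1 < t_3 < t_12 < t_4 < t_15.
The 6th smallest is t_14.

t_14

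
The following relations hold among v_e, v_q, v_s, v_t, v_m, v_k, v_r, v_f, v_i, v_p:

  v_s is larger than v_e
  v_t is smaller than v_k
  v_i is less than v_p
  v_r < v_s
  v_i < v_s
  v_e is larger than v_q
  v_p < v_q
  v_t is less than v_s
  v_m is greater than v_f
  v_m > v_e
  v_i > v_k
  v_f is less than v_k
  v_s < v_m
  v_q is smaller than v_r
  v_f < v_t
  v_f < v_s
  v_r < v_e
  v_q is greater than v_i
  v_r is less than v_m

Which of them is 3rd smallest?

The consecutive relations fix a unique order: v_f < v_t < v_k < v_i < v_p < v_q < v_r < v_e < v_s < v_m.
The 3rd smallest is v_k.

v_k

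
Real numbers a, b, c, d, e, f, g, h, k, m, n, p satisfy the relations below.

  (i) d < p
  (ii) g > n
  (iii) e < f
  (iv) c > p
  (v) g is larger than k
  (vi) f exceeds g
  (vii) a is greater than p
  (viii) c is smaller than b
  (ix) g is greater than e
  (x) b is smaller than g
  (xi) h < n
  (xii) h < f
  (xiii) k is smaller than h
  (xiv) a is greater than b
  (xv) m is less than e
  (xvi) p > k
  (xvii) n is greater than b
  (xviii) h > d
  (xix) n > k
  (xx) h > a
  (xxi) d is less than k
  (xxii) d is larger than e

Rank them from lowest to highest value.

m < e < d < k < p < c < b < a < h < n < g < f

Each adjacent pair is fixed by a given relation: m < e; e < d; d < k; k < p; p < c; c < b; b < a; a < h; h < n; n < g; g < f. Chaining them end to end gives the full order.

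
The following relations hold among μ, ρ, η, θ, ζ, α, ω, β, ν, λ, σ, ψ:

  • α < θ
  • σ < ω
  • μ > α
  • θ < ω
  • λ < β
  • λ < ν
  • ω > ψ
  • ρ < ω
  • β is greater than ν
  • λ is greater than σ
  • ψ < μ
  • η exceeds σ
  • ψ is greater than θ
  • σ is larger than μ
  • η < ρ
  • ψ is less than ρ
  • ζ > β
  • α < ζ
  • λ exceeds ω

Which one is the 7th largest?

η

Chaining the given pairs: α < θ < ψ < μ < σ < η < ρ < ω < λ < ν < β < ζ.
The 7th largest is η.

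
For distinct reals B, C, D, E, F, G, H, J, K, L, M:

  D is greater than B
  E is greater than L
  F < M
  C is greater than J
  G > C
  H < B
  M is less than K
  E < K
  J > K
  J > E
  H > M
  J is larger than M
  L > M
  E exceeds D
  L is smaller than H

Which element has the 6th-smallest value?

Chaining the given pairs: F < M < L < H < B < D < E < K < J < C < G.
Counting 6 from the smallest end gives D.

D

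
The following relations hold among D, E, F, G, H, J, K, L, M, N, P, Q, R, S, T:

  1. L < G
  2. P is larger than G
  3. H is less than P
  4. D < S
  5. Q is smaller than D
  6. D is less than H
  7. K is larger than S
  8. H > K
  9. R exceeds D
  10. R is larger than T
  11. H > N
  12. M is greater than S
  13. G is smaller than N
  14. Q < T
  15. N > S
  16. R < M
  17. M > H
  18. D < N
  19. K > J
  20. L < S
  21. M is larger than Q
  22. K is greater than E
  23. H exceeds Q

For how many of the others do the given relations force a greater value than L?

The elements the relations force above L are G, S, K, N, H, P, M — no chain reaches any other.
That is 7.

7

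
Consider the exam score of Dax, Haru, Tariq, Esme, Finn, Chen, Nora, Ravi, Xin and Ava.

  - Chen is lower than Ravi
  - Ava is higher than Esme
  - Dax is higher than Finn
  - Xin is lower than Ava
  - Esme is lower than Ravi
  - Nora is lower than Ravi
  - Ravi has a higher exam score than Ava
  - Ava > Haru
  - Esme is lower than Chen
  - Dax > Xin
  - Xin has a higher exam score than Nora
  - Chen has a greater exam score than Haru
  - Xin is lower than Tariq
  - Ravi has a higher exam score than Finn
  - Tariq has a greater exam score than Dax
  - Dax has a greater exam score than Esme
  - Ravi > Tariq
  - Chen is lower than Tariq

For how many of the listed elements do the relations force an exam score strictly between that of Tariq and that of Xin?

Chaining upward from Xin reaches: Ava, Dax, Ravi.
Chaining downward from Tariq reaches: Nora, Esme, Finn, Haru, Chen, Dax.
Strictly between Xin and Tariq are those in both lists: Dax — 1 element.

1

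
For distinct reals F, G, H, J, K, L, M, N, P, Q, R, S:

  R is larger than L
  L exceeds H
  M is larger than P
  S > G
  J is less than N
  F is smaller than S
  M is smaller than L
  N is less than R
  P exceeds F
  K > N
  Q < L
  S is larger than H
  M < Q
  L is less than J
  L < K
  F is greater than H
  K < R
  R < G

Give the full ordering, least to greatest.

Each adjacent pair is fixed by a given relation: H < F; F < P; P < M; M < Q; Q < L; L < J; J < N; N < K; K < R; R < G; G < S. Chaining them end to end gives the full order.

H < F < P < M < Q < L < J < N < K < R < G < S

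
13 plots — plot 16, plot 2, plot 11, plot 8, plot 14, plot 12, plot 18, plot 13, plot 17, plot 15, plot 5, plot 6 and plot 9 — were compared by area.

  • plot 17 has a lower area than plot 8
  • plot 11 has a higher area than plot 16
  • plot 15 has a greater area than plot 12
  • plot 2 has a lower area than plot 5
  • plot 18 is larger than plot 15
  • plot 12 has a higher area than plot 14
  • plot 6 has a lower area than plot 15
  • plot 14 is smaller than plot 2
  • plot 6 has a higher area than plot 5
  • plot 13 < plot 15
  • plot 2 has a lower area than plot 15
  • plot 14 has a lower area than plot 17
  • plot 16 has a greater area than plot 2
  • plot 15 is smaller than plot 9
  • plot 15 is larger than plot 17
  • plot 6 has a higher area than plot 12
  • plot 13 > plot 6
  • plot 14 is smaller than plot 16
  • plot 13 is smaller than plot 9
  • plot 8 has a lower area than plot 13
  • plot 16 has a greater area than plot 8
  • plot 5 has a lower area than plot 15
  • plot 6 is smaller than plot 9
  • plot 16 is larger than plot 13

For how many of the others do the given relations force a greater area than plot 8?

From plot 8 the given relations immediately reach plot 13, plot 16.
From those, plot 15, plot 9, plot 11 — 5 in total.
From those, plot 18 — 6 in total.
No other element is forced above plot 8 by the given relations, so the count is 6.

6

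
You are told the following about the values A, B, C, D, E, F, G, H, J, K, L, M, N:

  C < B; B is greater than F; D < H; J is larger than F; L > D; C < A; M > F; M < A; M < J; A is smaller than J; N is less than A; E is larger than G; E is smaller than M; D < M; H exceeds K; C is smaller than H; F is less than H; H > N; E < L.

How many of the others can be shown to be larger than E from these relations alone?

4

From E the given relations immediately reach M, L.
From those, A, J — 4 in total.
Nothing else is reachable above E; 4 in all.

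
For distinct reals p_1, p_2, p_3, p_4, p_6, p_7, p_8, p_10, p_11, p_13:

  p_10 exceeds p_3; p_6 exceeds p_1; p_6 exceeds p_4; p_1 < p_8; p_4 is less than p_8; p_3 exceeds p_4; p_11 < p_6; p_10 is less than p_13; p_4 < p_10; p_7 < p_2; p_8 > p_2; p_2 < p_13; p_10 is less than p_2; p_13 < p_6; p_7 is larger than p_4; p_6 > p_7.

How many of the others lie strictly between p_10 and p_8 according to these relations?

Chaining upward from p_10 reaches: p_2, p_13, p_6.
Chaining downward from p_8 reaches: p_4, p_3, p_1, p_7, p_2.
Strictly between p_10 and p_8 are those in both lists: p_2 — 1 element.

1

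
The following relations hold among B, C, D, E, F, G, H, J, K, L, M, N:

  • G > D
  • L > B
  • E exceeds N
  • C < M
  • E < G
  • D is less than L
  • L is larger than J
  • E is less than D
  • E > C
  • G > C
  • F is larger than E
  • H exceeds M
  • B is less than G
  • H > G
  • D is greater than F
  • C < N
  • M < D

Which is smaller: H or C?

C

Following the relations from C: C < N < E < F < D < G < H.
So C < H; C is the smaller of the two.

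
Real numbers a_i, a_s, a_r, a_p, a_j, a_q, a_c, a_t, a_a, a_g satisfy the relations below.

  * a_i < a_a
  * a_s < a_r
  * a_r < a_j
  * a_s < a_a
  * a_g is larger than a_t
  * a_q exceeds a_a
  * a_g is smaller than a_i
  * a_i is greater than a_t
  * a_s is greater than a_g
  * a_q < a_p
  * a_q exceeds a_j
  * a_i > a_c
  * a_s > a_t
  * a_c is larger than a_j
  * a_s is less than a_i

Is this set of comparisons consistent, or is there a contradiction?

Every relation is compatible with a_t < a_g < a_s < a_r < a_j < a_c < a_i < a_a < a_q < a_p; the set is consistent.

consistent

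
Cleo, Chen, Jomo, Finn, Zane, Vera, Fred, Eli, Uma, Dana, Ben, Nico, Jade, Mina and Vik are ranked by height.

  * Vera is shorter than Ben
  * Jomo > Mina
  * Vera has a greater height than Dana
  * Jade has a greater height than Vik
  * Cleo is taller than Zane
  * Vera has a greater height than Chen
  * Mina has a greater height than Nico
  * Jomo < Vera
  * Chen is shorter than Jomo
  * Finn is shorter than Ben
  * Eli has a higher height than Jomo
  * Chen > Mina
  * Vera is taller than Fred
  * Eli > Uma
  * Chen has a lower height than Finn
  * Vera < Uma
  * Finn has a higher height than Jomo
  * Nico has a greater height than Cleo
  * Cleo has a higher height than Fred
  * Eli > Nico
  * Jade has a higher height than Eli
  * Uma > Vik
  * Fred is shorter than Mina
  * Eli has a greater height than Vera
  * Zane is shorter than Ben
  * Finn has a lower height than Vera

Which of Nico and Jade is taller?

Jade

Link the given pairs in sequence: Nico < Mina; Mina < Chen; Chen < Jomo; Jomo < Finn; Finn < Vera; Vera < Uma; Uma < Eli; Eli < Jade.
Together: Nico < Mina < Chen < Jomo < Finn < Vera < Uma < Eli < Jade.
So Nico < Jade; Jade is the taller of the two.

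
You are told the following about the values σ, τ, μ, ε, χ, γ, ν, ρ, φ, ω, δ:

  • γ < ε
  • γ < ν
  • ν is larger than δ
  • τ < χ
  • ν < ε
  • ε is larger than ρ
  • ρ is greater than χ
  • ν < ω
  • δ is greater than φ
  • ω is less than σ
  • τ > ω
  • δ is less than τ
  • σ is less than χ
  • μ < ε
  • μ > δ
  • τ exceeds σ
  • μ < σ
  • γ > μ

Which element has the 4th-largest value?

The consecutive relations fix a unique order: φ < δ < μ < γ < ν < ω < σ < τ < χ < ρ < ε.
Counting 4 from the largest end gives τ.

τ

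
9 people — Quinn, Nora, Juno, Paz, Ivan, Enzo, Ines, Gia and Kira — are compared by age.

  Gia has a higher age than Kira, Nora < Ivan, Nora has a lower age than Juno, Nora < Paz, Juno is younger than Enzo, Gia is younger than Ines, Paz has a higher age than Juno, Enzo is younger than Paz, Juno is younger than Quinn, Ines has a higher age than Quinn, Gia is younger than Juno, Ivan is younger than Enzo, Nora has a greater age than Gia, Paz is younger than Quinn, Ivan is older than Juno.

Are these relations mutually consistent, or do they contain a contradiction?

Every relation is compatible with Kira < Gia < Nora < Juno < Ivan < Enzo < Paz < Quinn < Ines; the set is consistent.

consistent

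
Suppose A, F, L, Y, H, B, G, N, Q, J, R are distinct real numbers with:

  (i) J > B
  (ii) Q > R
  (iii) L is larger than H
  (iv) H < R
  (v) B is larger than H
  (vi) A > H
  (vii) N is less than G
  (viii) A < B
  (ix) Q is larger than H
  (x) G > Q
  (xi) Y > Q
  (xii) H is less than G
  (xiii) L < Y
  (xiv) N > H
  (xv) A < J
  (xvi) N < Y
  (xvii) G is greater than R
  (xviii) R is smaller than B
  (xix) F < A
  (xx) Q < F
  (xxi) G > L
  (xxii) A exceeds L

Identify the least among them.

H

R is not least since H < R; L is not least since H < L; N is not least since H < N; Q is not least since H < Q; G is not least since H < G; Y is not least since Q < Y; F is not least since Q < F; A is not least since H < A; B is not least since A < B; J is not least since B < J.
Only H has nothing below it, so H is the least.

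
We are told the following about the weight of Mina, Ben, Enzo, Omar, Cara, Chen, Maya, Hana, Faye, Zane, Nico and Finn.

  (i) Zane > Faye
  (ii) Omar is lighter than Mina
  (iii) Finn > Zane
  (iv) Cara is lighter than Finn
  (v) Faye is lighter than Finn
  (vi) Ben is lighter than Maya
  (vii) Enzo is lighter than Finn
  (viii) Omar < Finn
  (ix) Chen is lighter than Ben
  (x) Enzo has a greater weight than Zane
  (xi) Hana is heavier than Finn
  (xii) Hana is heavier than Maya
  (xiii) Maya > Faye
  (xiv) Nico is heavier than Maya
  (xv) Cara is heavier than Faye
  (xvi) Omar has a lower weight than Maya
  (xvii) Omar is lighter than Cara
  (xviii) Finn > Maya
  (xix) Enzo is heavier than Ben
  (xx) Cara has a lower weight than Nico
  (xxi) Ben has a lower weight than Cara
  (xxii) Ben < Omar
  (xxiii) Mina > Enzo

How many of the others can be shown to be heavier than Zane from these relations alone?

4

Directly above Zane: Enzo, Finn.
One step further: Mina, Hana (4 so far).
Nothing else is reachable above Zane; 4 in all.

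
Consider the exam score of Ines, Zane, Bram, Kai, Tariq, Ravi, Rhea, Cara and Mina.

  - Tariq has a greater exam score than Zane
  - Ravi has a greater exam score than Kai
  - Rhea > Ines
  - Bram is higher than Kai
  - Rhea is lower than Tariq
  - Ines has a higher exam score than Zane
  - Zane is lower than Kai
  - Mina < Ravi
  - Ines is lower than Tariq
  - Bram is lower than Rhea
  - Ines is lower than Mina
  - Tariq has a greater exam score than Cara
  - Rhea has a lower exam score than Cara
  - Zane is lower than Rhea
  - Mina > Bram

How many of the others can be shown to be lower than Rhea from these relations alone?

4

From Rhea the given relations immediately reach Zane, Bram, Ines.
From those, Kai — 4 in total.
Nothing else is reachable below Rhea; 4 in all.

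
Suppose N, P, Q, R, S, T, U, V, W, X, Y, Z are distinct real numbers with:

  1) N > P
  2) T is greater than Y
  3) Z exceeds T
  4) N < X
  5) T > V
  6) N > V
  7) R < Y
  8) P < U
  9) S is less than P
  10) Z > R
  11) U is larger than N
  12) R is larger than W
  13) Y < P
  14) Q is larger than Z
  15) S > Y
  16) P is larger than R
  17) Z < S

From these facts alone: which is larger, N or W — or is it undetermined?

W < R and R < Y give W < Y.
With Y < T: W < R < Y < T.
Then T < Z extends the chain to Z.
Then Z < S extends the chain to S.
Then S < P extends the chain to P.
Then P < N extends the chain to N.
So N is larger.

N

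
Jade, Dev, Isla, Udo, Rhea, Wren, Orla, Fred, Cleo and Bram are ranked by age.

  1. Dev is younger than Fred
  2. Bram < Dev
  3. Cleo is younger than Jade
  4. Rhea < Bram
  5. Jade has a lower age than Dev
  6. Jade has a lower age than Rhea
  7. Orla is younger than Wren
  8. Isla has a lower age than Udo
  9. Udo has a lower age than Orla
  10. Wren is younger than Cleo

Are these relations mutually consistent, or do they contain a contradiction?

consistent

The single ordering Isla < Udo < Orla < Wren < Cleo < Jade < Rhea < Bram < Dev < Fred satisfies every listed relation, so no contradiction arises.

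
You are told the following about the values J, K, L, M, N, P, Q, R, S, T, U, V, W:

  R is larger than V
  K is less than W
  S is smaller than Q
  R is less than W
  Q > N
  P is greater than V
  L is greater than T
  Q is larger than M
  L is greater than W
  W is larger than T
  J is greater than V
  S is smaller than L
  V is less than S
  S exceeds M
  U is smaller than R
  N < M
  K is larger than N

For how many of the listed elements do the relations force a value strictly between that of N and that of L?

4

Chaining upward from N reaches: M, K, W, S, Q.
Chaining downward from L reaches: V, U, R, M, K, T, W, S.
Strictly between N and L are those in both lists: M, K, W, S — 4 elements.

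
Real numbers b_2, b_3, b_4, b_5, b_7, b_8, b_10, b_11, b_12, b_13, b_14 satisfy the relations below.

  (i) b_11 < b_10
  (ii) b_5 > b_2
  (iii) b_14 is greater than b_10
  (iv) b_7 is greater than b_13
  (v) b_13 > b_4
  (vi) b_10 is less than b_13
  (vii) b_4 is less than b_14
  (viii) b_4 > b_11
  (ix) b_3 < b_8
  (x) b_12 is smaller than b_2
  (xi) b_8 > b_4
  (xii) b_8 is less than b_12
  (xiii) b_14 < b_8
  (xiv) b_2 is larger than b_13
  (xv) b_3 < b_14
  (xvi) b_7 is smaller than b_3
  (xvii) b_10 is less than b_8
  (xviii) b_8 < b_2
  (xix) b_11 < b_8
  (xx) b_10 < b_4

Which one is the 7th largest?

Piecing the relations together gives one ordering: b_11 < b_10 < b_4 < b_13 < b_7 < b_3 < b_14 < b_8 < b_12 < b_2 < b_5.
Counting 7 from the largest end gives b_7.

b_7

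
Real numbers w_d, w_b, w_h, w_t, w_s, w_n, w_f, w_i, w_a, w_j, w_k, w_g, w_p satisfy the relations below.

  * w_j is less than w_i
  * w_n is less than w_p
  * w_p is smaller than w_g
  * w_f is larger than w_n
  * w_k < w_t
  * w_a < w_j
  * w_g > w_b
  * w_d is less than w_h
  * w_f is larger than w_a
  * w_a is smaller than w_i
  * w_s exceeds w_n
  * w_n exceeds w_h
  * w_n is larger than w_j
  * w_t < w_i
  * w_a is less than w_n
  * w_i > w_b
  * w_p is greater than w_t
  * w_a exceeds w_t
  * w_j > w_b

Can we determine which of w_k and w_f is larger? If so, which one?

w_f

w_k < w_t and w_t < w_a give w_k < w_a.
With w_a < w_j: w_k < w_t < w_a < w_j.
With w_j < w_n: w_k < w_t < w_a < w_j < w_n.
Then w_n < w_f extends the chain to w_f.
So w_f is larger.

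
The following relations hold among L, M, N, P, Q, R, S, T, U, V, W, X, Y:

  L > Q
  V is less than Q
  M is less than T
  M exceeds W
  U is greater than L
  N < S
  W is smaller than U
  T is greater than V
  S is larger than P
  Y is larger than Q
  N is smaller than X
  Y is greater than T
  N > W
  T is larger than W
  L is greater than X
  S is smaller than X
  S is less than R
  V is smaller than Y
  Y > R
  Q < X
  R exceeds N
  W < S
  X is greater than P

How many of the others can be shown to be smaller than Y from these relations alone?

9

The elements the relations force below Y are V, W, Q, N, M, P, S, R, T — no chain reaches any other.
That is 9.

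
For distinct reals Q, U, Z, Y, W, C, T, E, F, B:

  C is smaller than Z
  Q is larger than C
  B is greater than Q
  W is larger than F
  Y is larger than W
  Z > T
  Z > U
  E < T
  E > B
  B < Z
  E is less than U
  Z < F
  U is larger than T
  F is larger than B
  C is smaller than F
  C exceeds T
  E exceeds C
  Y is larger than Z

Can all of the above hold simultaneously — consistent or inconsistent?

inconsistent

We have E < T stated directly, yet also T < C < Q < B < E by chaining the others — so T < E. Contradiction.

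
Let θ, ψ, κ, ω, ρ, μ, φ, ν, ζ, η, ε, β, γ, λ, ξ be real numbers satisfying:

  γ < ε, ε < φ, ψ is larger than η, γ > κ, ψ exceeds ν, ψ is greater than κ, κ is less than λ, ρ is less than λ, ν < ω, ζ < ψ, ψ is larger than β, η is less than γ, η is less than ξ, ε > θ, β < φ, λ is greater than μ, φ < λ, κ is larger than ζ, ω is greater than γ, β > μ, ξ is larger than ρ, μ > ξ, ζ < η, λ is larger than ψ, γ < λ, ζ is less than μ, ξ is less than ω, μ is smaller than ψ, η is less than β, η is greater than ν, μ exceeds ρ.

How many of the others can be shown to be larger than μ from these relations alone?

4

From μ the given relations immediately reach β, ψ, λ.
From those, φ — 4 in total.
Nothing else is reachable above μ; 4 in all.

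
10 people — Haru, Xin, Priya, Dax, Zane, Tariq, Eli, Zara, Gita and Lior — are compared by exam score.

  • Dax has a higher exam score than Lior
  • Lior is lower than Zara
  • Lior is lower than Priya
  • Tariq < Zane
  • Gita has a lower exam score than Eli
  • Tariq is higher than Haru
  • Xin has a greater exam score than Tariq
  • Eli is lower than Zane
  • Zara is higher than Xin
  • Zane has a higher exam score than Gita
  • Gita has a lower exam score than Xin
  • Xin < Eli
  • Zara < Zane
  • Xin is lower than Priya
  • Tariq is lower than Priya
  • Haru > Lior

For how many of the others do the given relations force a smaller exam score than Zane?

From Zane the given relations immediately reach Gita, Tariq, Eli, Zara.
From those, Lior, Haru, Xin — 7 in total.
Nothing else is reachable below Zane; 7 in all.

7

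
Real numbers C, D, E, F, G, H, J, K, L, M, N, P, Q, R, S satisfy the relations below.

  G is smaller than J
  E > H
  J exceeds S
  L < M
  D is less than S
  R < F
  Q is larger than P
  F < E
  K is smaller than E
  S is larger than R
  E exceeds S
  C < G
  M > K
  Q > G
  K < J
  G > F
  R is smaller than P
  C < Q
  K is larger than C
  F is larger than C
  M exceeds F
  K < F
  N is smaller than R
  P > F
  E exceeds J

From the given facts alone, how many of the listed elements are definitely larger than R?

8

From R the given relations immediately reach F, S, P.
From those, G, Q, J, E, M — 8 in total.
Nothing else is reachable above R; 8 in all.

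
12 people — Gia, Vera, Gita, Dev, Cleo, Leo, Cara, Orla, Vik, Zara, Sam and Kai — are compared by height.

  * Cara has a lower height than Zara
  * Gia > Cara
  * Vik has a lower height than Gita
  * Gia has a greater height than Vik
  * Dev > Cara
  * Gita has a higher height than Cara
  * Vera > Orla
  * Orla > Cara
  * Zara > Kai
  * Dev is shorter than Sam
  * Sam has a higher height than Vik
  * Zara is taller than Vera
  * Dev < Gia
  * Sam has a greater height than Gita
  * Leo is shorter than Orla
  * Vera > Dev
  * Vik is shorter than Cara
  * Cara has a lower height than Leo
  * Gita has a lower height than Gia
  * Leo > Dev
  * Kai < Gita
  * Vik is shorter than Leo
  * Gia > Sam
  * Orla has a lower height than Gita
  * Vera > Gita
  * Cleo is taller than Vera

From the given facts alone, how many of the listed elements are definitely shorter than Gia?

8

Directly below Gia: Vik, Cara, Dev, Gita, Sam.
One step further: Kai, Orla (7 so far).
One step further: Leo (8 so far).
No other element is forced below Gia by the given relations, so the count is 8.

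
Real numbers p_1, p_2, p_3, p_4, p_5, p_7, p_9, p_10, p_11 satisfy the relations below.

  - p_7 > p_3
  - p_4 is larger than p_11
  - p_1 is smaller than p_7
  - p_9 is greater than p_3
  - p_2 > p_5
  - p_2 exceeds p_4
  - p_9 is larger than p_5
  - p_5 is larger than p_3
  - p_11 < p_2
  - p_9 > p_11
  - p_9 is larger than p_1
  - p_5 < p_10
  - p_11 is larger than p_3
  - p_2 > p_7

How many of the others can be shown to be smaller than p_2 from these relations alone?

6

Directly below p_2: p_5, p_11, p_7, p_4.
One step further: p_3, p_1 (6 so far).
Nothing else is reachable below p_2; 6 in all.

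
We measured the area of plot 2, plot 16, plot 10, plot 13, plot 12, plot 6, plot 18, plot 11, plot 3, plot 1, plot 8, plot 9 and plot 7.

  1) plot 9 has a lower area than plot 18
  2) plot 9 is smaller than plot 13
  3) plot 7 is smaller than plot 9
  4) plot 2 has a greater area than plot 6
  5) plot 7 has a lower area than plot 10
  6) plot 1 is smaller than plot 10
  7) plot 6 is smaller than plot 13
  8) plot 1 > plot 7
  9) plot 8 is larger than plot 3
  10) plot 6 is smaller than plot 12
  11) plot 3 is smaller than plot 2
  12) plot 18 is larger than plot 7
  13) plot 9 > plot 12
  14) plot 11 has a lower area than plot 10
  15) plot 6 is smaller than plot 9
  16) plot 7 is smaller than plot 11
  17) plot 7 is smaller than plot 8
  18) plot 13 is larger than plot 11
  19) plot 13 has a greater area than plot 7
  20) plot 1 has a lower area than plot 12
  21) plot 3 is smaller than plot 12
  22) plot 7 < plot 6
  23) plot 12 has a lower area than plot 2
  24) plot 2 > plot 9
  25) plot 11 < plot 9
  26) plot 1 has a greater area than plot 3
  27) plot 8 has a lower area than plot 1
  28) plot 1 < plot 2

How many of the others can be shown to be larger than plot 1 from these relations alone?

Directly above plot 1: plot 12, plot 10, plot 2.
One step further: plot 9 (4 so far).
One step further: plot 18, plot 13 (6 so far).
No other element is forced above plot 1 by the given relations, so the count is 6.

6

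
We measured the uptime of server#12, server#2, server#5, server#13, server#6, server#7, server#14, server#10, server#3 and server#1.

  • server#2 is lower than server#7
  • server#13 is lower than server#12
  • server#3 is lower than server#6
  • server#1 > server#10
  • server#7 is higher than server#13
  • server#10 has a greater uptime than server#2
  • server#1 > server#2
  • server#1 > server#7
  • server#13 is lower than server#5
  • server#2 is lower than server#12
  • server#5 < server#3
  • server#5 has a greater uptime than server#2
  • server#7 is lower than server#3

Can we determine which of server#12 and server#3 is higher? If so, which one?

Following every chain through server#3: above server#3 we get server#6; below server#3 we get server#13, server#2, server#7, server#5.
server#12 is not reached, and no chain runs the other way from server#12 to server#3.
So the given relations leave the order of server#3 and server#12 undetermined.

undetermined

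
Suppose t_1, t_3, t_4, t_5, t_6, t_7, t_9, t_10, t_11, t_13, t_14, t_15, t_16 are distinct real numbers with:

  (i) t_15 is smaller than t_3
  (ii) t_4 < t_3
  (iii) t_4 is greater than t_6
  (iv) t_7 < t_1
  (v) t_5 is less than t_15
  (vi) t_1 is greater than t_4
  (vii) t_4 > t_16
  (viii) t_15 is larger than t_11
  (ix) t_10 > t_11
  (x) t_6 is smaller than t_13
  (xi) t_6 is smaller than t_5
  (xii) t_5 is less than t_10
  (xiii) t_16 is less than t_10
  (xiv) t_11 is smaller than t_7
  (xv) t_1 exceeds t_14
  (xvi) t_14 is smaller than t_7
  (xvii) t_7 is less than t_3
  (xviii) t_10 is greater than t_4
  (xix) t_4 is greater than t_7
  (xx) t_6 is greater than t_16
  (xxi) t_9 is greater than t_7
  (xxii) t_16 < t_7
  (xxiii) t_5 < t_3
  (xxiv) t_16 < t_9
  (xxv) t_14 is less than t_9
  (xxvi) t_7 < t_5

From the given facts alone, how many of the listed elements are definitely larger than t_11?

Directly above t_11: t_7, t_10, t_15.
One step further: t_5, t_4, t_1, t_9, t_3 (8 so far).
Nothing else is reachable above t_11; 8 in all.

8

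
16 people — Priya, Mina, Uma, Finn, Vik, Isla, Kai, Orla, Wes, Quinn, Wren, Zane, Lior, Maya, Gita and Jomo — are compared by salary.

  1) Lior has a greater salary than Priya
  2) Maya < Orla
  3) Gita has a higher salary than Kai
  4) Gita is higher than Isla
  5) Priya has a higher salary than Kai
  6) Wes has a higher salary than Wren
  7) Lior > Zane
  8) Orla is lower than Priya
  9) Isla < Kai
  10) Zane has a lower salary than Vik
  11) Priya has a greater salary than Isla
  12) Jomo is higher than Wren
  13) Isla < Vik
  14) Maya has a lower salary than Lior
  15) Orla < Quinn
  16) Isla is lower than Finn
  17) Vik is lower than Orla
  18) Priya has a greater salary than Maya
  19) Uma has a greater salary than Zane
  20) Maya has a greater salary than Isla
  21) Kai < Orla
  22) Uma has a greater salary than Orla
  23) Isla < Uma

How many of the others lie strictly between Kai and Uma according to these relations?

1

The relations place Kai below Uma. An element lies strictly between them when it is forced above Kai and also forced below Uma.
Above Kai: {Gita, Orla, Quinn, Priya, Lior}. Below Uma: {Zane, Isla, Maya, Vik, Orla}.
Intersection: {Orla} — 1.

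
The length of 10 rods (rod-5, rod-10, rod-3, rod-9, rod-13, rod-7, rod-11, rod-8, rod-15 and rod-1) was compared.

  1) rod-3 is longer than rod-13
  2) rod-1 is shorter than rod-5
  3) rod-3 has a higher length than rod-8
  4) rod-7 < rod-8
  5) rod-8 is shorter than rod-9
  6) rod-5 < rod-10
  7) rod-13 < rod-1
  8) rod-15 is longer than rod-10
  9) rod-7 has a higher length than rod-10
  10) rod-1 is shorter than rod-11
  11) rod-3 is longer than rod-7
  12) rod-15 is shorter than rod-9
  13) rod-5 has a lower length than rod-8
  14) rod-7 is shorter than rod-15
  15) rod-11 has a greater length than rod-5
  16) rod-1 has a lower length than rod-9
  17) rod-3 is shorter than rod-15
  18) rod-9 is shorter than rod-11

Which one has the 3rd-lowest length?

rod-5

Piecing the relations together gives one ordering: rod-13 < rod-1 < rod-5 < rod-10 < rod-7 < rod-8 < rod-3 < rod-15 < rod-9 < rod-11.
Counting 3 from the smallest end gives rod-5.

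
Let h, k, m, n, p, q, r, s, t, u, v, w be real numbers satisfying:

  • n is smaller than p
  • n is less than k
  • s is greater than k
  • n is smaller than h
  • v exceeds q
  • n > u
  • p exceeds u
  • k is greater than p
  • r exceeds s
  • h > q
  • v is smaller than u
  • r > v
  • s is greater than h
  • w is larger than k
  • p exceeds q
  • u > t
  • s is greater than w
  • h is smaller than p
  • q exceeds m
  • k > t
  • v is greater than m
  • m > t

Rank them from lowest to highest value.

t < m < q < v < u < n < h < p < k < w < s < r

Nothing is placed below t, so it is least; from there t < m; m < q; q < v; v < u; u < n; n < h; h < p; p < k; k < w; w < s; s < r, each given directly.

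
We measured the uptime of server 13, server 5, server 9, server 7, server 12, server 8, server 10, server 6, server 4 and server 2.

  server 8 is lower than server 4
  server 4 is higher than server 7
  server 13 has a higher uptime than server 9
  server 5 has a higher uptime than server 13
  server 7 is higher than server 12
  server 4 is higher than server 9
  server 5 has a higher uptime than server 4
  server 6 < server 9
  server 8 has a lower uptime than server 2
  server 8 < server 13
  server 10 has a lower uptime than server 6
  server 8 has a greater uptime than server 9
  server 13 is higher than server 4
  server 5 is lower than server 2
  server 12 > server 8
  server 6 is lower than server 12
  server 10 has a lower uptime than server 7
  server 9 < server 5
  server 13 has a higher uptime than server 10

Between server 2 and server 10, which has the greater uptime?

server 2

server 10 < server 6 and server 6 < server 9 give server 10 < server 9.
With server 9 < server 8: server 10 < server 6 < server 9 < server 8.
With server 8 < server 12: server 10 < server 6 < server 9 < server 8 < server 12.
With server 12 < server 7: server 10 < server 6 < server 9 < server 8 < server 12 < server 7.
Then server 7 < server 4 extends the chain to server 4.
Then server 4 < server 13 extends the chain to server 13.
Then server 13 < server 5 extends the chain to server 5.
Then server 5 < server 2 extends the chain to server 2.
So server 10 < server 2; server 2 is the higher of the two.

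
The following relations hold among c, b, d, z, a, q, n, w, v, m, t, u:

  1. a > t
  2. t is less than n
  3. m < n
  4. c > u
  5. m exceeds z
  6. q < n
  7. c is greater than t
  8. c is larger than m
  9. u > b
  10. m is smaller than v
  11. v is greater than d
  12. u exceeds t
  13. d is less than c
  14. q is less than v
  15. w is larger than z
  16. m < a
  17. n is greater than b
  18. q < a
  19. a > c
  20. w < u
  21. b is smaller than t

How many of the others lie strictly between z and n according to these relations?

1

Chaining upward from z reaches: w, u, m, c, a, v.
Chaining downward from n reaches: b, t, m, q.
Strictly between z and n are those in both lists: m — 1 element.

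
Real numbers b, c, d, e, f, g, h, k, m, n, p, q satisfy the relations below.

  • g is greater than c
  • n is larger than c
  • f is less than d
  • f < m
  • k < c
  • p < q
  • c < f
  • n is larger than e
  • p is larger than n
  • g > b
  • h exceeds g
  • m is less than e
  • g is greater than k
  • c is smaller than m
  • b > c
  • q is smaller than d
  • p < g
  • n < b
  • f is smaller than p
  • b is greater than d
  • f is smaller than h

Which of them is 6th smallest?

n

Chaining the given pairs: k < c < f < m < e < n < p < q < d < b < g < h.
Counting 6 from the smallest end gives n.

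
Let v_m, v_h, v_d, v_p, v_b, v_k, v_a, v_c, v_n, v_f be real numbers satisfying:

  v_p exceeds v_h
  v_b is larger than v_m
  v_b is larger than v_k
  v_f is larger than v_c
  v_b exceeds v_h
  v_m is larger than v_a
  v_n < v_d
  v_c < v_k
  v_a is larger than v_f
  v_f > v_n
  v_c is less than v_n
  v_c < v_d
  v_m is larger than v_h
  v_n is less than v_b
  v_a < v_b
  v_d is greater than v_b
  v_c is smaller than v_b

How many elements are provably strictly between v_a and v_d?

The relations place v_a below v_d. An element lies strictly between them when it is forced above v_a and also forced below v_d.
Above v_a: {v_m, v_b}. Below v_d: {v_c, v_h, v_n, v_f, v_m, v_k, v_b}.
Intersection: {v_m, v_b} — 2.

2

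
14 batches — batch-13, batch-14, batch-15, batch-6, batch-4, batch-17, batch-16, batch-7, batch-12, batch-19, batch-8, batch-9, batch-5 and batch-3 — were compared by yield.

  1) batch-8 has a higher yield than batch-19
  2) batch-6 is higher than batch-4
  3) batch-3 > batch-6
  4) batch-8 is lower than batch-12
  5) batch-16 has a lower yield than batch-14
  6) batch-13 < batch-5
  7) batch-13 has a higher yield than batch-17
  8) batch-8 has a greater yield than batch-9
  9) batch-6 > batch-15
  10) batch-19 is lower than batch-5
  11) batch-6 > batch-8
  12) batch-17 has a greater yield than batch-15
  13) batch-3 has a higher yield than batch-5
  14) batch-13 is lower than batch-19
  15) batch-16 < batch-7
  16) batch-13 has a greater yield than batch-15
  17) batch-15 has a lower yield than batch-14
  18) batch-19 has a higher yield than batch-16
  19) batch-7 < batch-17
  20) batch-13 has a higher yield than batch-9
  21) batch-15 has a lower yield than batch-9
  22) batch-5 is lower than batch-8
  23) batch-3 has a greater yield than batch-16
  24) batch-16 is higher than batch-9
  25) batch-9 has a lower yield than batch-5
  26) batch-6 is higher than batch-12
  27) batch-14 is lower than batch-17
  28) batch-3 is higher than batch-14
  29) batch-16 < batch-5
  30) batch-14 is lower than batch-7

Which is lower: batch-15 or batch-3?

Following the relations from batch-15: batch-15 < batch-9 < batch-16 < batch-14 < batch-7 < batch-17 < batch-13 < batch-19 < batch-5 < batch-8 < batch-12 < batch-6 < batch-3.
So batch-15 < batch-3; batch-15 is the lower of the two.

batch-15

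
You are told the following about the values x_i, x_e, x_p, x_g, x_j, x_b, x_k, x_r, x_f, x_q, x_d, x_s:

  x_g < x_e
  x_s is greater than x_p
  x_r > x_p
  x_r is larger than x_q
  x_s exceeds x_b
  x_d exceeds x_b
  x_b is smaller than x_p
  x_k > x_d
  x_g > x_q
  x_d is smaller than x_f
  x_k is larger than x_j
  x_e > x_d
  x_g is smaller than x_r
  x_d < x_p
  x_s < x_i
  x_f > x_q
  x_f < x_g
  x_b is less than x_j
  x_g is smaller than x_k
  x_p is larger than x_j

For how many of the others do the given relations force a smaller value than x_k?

6

Directly below x_k: x_d, x_j, x_g.
One step further: x_b, x_q, x_f (6 so far).
No other element is forced below x_k by the given relations, so the count is 6.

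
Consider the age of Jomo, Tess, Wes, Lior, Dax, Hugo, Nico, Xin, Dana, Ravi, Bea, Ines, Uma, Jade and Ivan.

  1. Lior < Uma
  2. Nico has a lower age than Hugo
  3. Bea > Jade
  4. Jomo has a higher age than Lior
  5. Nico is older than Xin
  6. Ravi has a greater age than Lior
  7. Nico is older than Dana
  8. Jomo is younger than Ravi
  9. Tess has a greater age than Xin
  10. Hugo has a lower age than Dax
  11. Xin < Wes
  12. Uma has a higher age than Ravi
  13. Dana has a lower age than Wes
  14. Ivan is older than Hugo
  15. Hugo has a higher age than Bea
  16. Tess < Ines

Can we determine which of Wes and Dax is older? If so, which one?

undetermined

Following every chain through Wes: below Wes we get Xin, Dana.
Dax is not reached, and no chain runs the other way from Dax to Wes.
So the given relations leave the order of Wes and Dax undetermined.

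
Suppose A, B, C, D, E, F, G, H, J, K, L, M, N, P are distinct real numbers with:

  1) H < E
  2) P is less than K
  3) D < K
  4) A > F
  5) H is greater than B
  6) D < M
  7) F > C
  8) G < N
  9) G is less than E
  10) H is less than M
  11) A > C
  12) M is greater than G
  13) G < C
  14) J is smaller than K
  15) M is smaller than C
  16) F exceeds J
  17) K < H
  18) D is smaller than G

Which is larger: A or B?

B < H and H < M give B < M.
Then M < C extends the chain to C.
Then C < F extends the chain to F.
Then F < A extends the chain to A.
So B < A; A is the larger of the two.

A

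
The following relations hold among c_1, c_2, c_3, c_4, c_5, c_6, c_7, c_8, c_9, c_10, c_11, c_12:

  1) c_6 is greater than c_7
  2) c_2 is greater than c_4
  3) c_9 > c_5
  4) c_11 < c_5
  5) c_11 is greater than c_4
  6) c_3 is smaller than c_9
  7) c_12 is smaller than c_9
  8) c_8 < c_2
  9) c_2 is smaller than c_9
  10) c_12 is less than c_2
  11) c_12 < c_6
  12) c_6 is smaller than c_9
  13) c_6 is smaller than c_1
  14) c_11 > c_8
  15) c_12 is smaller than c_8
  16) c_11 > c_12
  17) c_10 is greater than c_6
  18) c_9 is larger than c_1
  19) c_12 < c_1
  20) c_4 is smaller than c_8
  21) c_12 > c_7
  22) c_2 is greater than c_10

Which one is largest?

Chaining downward from c_9: directly below it, c_12, c_3, c_6, c_2, c_5, c_1; then c_7, c_4, c_8, c_10, c_11.
That covers every other element, and nothing is given above c_9, so c_9 is the largest.

c_9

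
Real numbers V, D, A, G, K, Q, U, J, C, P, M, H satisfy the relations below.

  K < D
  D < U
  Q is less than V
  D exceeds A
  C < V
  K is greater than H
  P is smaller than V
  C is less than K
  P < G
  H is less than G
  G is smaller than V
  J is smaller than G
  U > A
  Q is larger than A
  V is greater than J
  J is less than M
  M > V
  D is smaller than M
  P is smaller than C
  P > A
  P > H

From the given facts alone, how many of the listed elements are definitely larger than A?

9

The elements the relations force above A are P, Q, C, G, V, K, D, M, U — no chain reaches any other.
That is 9.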